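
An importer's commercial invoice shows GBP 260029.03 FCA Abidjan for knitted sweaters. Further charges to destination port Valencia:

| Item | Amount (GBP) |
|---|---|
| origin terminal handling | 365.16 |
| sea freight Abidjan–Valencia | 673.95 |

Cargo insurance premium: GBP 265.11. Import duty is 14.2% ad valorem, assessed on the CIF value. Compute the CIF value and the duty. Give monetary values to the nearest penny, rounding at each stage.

CIF value: GBP 261333.25; import duty: GBP 37109.32

CIF = FCA price + pre-shipment costs + freight + insurance
CIF = 260029.03 + 365.16 + 673.95 + 265.11 = 261333.25
Import duty = 261333.25 × 14.2% = 37109.32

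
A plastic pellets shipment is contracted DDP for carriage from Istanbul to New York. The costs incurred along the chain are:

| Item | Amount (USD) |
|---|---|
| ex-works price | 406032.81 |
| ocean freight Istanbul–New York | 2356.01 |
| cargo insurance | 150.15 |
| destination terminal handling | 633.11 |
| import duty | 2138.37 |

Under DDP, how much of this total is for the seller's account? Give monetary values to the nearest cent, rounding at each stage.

Seller's account: USD 411310.45

DDP: the seller bears all costs including import duty.
Seller's account: goods 406032.81 + freight 2356.01 + insurance 150.15 + destination terminal 633.11 + duty 2138.37 = 411310.45
Buyer's account: 0.00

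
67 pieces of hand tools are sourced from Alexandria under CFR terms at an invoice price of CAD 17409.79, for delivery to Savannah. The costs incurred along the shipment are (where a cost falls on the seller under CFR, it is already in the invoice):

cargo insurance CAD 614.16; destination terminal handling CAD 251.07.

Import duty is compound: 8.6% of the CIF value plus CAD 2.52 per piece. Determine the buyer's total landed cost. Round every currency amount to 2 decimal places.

Total landed cost: CAD 19993.92

CFR: the seller pays costs through ocean freight to the destination port, but not insurance.
CIF value = CFR price + insurance = 17409.79 + 614.16 = 18023.95
Ad valorem component: 18023.95 × 8.6% = 1550.06
Specific component: 67 × 2.52 = 168.84
Import duty = 1550.06 + 168.84 = 1718.90
Buyer bears: insurance 614.16 + destination terminal 251.07 + duty 1718.90 = 2584.13
Landed cost = invoice 17409.79 + 2584.13 = 19993.92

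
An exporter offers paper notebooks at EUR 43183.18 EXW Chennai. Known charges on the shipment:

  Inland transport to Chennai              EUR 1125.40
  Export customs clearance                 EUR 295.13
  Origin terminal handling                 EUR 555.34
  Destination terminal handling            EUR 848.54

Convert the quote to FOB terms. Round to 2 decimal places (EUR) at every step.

Not relevant to the conversion: destination terminal — on the buyer under both terms; not part of either seller's price.
From EXW to FOB, the seller additionally bears: inland to port, export clearance, origin terminal.
FOB price = 43183.18 + 1125.40 + 295.13 + 555.34 = 45159.05

FOB price: EUR 45159.05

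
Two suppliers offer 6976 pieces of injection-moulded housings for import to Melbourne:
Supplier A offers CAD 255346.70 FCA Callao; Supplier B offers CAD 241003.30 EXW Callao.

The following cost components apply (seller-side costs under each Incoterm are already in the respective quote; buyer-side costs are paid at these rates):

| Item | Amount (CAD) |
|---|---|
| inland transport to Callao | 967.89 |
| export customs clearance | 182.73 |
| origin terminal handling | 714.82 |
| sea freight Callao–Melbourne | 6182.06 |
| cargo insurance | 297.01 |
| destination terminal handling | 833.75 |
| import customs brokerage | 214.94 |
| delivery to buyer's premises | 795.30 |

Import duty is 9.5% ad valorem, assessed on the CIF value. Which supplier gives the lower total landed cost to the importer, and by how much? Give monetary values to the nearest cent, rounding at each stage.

Supplier A (FCA):
CIF value = FCA price + origin terminal + freight + insurance = 255346.70 + 714.82 + 6182.06 + 297.01 = 262540.59
Import duty = 262540.59 × 9.5% = 24941.36
Buyer bears (A): 714.82 + 6182.06 + 297.01 + 833.75 + 214.94 + 795.30 = 9037.88
Landed cost (A) = invoice 255346.70 + 9037.88 + duty 24941.36 = 289325.94
Supplier B (EXW):
CIF value = EXW price + inland to port + export clearance + origin terminal + freight + insurance = 241003.30 + 967.89 + 182.73 + 714.82 + 6182.06 + 297.01 = 249347.81
Import duty = 249347.81 × 9.5% = 23688.04
Buyer bears (B): 967.89 + 182.73 + 714.82 + 6182.06 + 297.01 + 833.75 + 214.94 + 795.30 = 10188.50
Landed cost (B) = invoice 241003.30 + 10188.50 + duty 23688.04 = 274879.84
Difference = |289325.94 − 274879.84| = 14446.10

Supplier B is cheaper by CAD 14446.10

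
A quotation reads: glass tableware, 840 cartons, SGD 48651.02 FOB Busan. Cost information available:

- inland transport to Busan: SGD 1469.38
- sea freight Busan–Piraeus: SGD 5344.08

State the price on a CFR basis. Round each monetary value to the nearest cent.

CFR price: SGD 53995.10

Not relevant to the conversion: inland to port — on the seller under both FOB and CFR; already in the FOB price and stays in the CFR price.
From FOB to CFR, the seller additionally bears: freight.
CFR price = 48651.02 + 5344.08 = 53995.10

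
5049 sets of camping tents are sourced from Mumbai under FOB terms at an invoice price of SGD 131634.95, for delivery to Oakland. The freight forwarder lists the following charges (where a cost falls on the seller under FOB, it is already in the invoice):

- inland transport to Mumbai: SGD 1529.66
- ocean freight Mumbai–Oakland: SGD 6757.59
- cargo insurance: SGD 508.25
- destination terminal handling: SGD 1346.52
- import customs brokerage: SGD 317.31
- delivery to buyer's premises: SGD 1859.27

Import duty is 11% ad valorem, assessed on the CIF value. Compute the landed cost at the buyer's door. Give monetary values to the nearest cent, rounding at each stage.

Total landed cost: SGD 157702.98

FOB: the seller bears costs until goods are on board at the origin port; the buyer bears freight, insurance and all costs thereafter.
Already in the invoice (seller's account under FOB): inland to port — exclude.
CIF value = FOB price + freight + insurance = 131634.95 + 6757.59 + 508.25 = 138900.79
Import duty = 138900.79 × 11% = 15279.09
Buyer bears: freight 6757.59 + insurance 508.25 + destination terminal 1346.52 + brokerage 317.31 + delivery 1859.27 + duty 15279.09 = 26068.03
Landed cost = invoice 131634.95 + 26068.03 = 157702.98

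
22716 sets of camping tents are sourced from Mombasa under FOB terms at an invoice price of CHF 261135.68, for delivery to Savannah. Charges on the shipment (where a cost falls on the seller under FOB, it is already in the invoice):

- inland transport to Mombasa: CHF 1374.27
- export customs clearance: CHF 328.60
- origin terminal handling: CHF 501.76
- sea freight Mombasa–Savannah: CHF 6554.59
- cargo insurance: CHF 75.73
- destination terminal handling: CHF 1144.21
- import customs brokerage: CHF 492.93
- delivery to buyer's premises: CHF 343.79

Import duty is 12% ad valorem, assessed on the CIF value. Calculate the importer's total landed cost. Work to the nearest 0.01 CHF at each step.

FOB: the seller bears costs until goods are on board at the origin port; the buyer bears freight, insurance and all costs thereafter.
Already in the invoice (seller's account under FOB): inland to port, export clearance, origin terminal — exclude.
CIF value = FOB price + freight + insurance = 261135.68 + 6554.59 + 75.73 = 267766.00
Import duty = 267766.00 × 12% = 32131.92
Buyer bears: freight 6554.59 + insurance 75.73 + destination terminal 1144.21 + brokerage 492.93 + delivery 343.79 + duty 32131.92 = 40743.17
Landed cost = invoice 261135.68 + 40743.17 = 301878.85

Total landed cost: CHF 301878.85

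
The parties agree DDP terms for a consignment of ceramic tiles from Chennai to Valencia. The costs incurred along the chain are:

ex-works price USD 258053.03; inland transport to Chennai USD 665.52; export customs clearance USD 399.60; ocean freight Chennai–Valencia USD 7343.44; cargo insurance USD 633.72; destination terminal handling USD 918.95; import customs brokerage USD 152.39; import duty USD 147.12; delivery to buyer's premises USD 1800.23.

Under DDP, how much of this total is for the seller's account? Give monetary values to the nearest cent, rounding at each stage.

DDP: the seller bears all costs including import duty.
Seller's account: goods 258053.03 + inland to port 665.52 + export clearance 399.60 + freight 7343.44 + insurance 633.72 + destination terminal 918.95 + brokerage 152.39 + duty 147.12 + delivery 1800.23 = 270114.00
Buyer's account: 0.00

Seller's account: USD 270114.00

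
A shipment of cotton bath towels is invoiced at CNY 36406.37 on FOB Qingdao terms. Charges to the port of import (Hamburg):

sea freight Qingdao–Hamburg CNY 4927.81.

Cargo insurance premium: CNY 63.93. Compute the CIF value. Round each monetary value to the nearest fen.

CIF = FOB price + freight + insurance
CIF = 36406.37 + 4927.81 + 63.93 = 41398.11

CIF value: CNY 41398.11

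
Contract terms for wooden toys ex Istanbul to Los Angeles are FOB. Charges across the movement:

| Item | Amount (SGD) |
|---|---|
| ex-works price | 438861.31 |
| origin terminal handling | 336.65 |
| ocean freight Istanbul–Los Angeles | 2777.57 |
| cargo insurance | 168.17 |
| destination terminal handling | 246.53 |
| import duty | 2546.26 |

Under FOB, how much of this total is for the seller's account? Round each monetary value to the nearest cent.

FOB: the seller bears costs until goods are on board at the origin port; the buyer bears freight, insurance and all costs thereafter.
Seller's account: goods 438861.31 + origin terminal 336.65 = 439197.96
Buyer's account: freight 2777.57 + insurance 168.17 + destination terminal 246.53 + duty 2546.26 = 5738.53

Seller's account: SGD 439197.96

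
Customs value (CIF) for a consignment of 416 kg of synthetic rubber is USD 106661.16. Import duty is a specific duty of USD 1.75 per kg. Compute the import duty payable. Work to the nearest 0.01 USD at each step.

Import duty: USD 728.00

Import duty = 416 × 1.75 = 728.00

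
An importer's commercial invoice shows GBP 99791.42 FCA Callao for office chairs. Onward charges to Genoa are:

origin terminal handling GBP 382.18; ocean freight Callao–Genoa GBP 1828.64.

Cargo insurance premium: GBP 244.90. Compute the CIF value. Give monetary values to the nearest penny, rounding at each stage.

CIF value: GBP 102247.14

CIF = FCA price + pre-shipment costs + freight + insurance
CIF = 99791.42 + 382.18 + 1828.64 + 244.90 = 102247.14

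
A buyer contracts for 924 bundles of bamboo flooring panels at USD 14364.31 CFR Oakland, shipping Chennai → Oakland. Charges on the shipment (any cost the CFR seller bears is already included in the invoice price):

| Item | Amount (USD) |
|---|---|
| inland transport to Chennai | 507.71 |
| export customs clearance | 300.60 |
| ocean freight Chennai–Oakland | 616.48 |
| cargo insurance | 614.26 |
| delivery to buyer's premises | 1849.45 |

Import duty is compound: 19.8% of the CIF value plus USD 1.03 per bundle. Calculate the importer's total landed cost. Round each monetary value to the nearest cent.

CFR: the seller pays costs through ocean freight to the destination port, but not insurance.
Already in the invoice (seller's account under CFR): inland to port, export clearance, freight — exclude.
CIF value = CFR price + insurance = 14364.31 + 614.26 = 14978.57
Ad valorem component: 14978.57 × 19.8% = 2965.76
Specific component: 924 × 1.03 = 951.72
Import duty = 2965.76 + 951.72 = 3917.48
Buyer bears: insurance 614.26 + delivery 1849.45 + duty 3917.48 = 6381.19
Landed cost = invoice 14364.31 + 6381.19 = 20745.50

Total landed cost: USD 20745.50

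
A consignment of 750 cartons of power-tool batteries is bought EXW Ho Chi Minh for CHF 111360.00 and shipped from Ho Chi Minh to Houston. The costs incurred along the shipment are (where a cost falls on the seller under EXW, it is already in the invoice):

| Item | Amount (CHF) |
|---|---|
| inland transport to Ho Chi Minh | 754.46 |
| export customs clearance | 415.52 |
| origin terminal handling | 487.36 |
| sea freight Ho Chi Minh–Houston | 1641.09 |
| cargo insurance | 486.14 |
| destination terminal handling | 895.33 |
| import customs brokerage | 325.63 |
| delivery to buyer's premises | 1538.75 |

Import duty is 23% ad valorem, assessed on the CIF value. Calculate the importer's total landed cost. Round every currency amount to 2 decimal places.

Total landed cost: CHF 144387.53

EXW: the seller makes goods available at their premises; the buyer bears all onward costs.
CIF value = EXW price + inland to port + export clearance + origin terminal + freight + insurance = 111360.00 + 754.46 + 415.52 + 487.36 + 1641.09 + 486.14 = 115144.57
Import duty = 115144.57 × 23% = 26483.25
Buyer bears: inland to port 754.46 + export clearance 415.52 + origin terminal 487.36 + freight 1641.09 + insurance 486.14 + destination terminal 895.33 + brokerage 325.63 + delivery 1538.75 + duty 26483.25 = 33027.53
Landed cost = invoice 111360.00 + 33027.53 = 144387.53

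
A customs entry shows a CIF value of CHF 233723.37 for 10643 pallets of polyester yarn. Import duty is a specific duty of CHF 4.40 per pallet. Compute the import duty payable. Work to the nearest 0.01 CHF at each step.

Import duty = 10643 × 4.40 = 46829.20

Import duty: CHF 46829.20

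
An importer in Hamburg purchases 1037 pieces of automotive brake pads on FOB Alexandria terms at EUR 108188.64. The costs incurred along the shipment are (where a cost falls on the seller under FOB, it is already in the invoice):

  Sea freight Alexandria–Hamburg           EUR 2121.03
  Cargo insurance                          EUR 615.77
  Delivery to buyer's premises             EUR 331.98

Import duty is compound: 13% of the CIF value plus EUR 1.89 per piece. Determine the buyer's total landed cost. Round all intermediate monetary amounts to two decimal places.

Total landed cost: EUR 127637.66

FOB: the seller bears costs until goods are on board at the origin port; the buyer bears freight, insurance and all costs thereafter.
CIF value = FOB price + freight + insurance = 108188.64 + 2121.03 + 615.77 = 110925.44
Ad valorem component: 110925.44 × 13% = 14420.31
Specific component: 1037 × 1.89 = 1959.93
Import duty = 14420.31 + 1959.93 = 16380.24
Buyer bears: freight 2121.03 + insurance 615.77 + delivery 331.98 + duty 16380.24 = 19449.02
Landed cost = invoice 108188.64 + 19449.02 = 127637.66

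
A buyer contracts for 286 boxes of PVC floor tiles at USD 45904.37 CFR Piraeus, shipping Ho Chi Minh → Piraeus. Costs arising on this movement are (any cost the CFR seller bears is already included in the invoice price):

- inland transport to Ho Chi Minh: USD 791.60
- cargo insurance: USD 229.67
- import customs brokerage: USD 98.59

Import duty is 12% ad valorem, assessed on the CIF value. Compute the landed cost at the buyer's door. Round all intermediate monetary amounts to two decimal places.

CFR: the seller pays costs through ocean freight to the destination port, but not insurance.
Already in the invoice (seller's account under CFR): inland to port — exclude.
CIF value = CFR price + insurance = 45904.37 + 229.67 = 46134.04
Import duty = 46134.04 × 12% = 5536.08
Buyer bears: insurance 229.67 + brokerage 98.59 + duty 5536.08 = 5864.34
Landed cost = invoice 45904.37 + 5864.34 = 51768.71

Total landed cost: USD 51768.71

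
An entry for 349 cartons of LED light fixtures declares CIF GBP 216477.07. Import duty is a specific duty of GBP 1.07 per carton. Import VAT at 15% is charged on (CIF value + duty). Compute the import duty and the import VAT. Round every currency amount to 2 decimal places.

Import duty = 349 × 1.07 = 373.43
VAT base = CIF + duty = 216477.07 + 373.43 = 216850.50
Import VAT = 216850.50 × 15% = 32527.58

Import duty: GBP 373.43; import VAT: GBP 32527.58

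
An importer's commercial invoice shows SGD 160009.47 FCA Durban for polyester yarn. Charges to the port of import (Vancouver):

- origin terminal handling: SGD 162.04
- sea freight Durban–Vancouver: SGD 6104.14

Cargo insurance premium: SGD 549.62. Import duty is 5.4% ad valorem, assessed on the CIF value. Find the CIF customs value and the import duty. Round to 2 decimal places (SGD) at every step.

CIF value: SGD 166825.27; import duty: SGD 9008.56

CIF = FCA price + pre-shipment costs + freight + insurance
CIF = 160009.47 + 162.04 + 6104.14 + 549.62 = 166825.27
Import duty = 166825.27 × 5.4% = 9008.56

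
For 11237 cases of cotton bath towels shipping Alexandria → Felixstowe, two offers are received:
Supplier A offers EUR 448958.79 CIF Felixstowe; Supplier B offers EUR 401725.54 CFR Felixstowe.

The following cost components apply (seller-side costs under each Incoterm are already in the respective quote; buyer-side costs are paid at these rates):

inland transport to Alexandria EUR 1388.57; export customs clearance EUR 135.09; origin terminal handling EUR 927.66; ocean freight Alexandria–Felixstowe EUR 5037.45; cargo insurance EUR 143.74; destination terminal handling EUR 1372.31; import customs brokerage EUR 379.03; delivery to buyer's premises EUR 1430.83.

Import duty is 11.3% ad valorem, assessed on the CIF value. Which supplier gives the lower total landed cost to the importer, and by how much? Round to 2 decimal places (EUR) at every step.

Supplier A (CIF):
The CIF price already equals the CIF value: 448958.79
Import duty = 448958.79 × 11.3% = 50732.34
Buyer bears (A): 1372.31 + 379.03 + 1430.83 = 3182.17
Landed cost (A) = invoice 448958.79 + 3182.17 + duty 50732.34 = 502873.30
Supplier B (CFR):
CIF value = CFR price + insurance = 401725.54 + 143.74 = 401869.28
Import duty = 401869.28 × 11.3% = 45411.23
Buyer bears (B): 143.74 + 1372.31 + 379.03 + 1430.83 = 3325.91
Landed cost (B) = invoice 401725.54 + 3325.91 + duty 45411.23 = 450462.68
Difference = |502873.30 − 450462.68| = 52410.62

Supplier B is cheaper by EUR 52410.62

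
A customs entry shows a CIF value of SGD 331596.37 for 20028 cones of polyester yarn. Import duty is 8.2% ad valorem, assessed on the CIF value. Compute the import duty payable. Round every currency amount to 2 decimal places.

Import duty: SGD 27190.90

Import duty = 331596.37 × 8.2% = 27190.90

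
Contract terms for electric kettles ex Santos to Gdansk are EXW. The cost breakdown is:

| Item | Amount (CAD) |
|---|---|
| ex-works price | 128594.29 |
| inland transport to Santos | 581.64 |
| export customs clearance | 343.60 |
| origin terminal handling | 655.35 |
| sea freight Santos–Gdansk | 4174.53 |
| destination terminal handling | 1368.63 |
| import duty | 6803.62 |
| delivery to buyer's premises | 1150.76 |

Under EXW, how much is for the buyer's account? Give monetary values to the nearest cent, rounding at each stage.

Buyer's account: CAD 15078.13

EXW: the seller makes goods available at their premises; the buyer bears all onward costs.
Seller's account: goods 128594.29 = 128594.29
Buyer's account: inland to port 581.64 + export clearance 343.60 + origin terminal 655.35 + freight 4174.53 + destination terminal 1368.63 + duty 6803.62 + delivery 1150.76 = 15078.13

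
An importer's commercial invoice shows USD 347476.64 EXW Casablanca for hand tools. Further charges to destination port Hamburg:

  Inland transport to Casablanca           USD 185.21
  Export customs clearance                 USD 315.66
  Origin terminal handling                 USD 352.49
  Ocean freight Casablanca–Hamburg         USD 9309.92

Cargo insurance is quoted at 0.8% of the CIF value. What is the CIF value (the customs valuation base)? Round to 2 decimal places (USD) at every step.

Let C be the CIF value. C = EXW price + pre-shipment costs + freight + 0.8% × C
C − 0.8% × C = 347476.64 + 185.21 + 315.66 + 352.49 + 9309.92
0.992 × C = 357639.92
C = 357639.92 / 0.992 = 360524.11
Insurance premium = 0.8% × 360524.11 = 2884.19

CIF value: USD 360524.11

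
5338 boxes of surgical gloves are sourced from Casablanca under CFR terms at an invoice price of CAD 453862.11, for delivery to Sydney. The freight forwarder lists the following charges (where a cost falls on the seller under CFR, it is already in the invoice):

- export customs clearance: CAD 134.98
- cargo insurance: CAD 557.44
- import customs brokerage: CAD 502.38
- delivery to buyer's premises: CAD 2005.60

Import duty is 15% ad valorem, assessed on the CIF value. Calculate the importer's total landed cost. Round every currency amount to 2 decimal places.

Total landed cost: CAD 525090.46

CFR: the seller pays costs through ocean freight to the destination port, but not insurance.
Already in the invoice (seller's account under CFR): export clearance — exclude.
CIF value = CFR price + insurance = 453862.11 + 557.44 = 454419.55
Import duty = 454419.55 × 15% = 68162.93
Buyer bears: insurance 557.44 + brokerage 502.38 + delivery 2005.60 + duty 68162.93 = 71228.35
Landed cost = invoice 453862.11 + 71228.35 = 525090.46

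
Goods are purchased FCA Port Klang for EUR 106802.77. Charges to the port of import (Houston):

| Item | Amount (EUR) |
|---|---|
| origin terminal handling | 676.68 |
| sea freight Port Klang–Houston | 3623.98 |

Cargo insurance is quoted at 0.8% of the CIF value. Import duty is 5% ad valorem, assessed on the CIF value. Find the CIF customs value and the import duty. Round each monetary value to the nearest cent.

Let C be the CIF value. C = FCA price + pre-shipment costs + freight + 0.8% × C
C − 0.8% × C = 106802.77 + 676.68 + 3623.98
0.992 × C = 111103.43
C = 111103.43 / 0.992 = 111999.43
Insurance premium = 0.8% × 111999.43 = 896.00
Import duty = 111999.43 × 5% = 5599.97

CIF value: EUR 111999.43; import duty: EUR 5599.97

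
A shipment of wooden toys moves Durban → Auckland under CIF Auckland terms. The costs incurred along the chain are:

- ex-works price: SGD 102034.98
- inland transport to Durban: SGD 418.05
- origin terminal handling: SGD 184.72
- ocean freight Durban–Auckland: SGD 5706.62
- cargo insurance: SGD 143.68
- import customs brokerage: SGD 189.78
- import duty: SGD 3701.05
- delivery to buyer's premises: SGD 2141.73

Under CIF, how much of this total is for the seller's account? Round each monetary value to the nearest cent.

Seller's account: SGD 108488.05

CIF: the seller pays costs through ocean freight and marine insurance to the destination port.
Seller's account: goods 102034.98 + inland to port 418.05 + origin terminal 184.72 + freight 5706.62 + insurance 143.68 = 108488.05
Buyer's account: brokerage 189.78 + duty 3701.05 + delivery 2141.73 = 6032.56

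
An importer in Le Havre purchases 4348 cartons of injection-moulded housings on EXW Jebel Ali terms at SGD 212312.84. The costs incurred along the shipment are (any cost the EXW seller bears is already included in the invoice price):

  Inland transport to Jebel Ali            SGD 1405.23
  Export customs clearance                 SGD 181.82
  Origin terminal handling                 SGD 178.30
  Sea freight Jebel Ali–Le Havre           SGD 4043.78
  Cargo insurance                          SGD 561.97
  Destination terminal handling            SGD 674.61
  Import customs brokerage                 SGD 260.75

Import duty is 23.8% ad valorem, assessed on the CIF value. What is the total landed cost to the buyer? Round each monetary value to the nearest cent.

Total landed cost: SGD 271666.08

EXW: the seller makes goods available at their premises; the buyer bears all onward costs.
CIF value = EXW price + inland to port + export clearance + origin terminal + freight + insurance = 212312.84 + 1405.23 + 181.82 + 178.30 + 4043.78 + 561.97 = 218683.94
Import duty = 218683.94 × 23.8% = 52046.78
Buyer bears: inland to port 1405.23 + export clearance 181.82 + origin terminal 178.30 + freight 4043.78 + insurance 561.97 + destination terminal 674.61 + brokerage 260.75 + duty 52046.78 = 59353.24
Landed cost = invoice 212312.84 + 59353.24 = 271666.08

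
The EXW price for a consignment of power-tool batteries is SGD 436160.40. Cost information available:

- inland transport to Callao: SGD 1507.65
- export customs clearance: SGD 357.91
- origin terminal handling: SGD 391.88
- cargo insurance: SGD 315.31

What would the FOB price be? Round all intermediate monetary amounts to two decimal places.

FOB price: SGD 438417.84

Not relevant to the conversion: insurance — on the buyer under both terms; not part of either seller's price.
From EXW to FOB, the seller additionally bears: inland to port, export clearance, origin terminal.
FOB price = 436160.40 + 1507.65 + 357.91 + 391.88 = 438417.84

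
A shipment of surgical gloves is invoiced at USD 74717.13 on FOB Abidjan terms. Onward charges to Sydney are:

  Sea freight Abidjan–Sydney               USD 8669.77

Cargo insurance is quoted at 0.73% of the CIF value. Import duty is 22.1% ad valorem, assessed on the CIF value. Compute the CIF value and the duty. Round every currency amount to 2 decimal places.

Let C be the CIF value. C = FOB price + freight + 0.73% × C
C − 0.73% × C = 74717.13 + 8669.77
0.9927 × C = 83386.90
C = 83386.90 / 0.9927 = 84000.10
Insurance premium = 0.73% × 84000.10 = 613.20
Import duty = 84000.10 × 22.1% = 18564.02

CIF value: USD 84000.10; import duty: USD 18564.02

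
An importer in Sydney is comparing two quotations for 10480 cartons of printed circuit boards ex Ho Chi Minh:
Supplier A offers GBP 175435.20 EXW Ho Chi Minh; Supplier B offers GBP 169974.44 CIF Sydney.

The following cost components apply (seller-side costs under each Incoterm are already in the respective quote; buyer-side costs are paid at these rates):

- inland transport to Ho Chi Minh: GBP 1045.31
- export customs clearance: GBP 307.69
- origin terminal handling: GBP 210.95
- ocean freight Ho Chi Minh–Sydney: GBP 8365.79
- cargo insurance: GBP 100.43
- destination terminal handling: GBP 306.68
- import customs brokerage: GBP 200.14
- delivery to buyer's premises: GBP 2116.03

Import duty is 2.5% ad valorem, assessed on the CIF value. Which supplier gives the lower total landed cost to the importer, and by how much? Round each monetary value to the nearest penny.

Supplier B is cheaper by GBP 15878.20

Supplier A (EXW):
CIF value = EXW price + inland to port + export clearance + origin terminal + freight + insurance = 175435.20 + 1045.31 + 307.69 + 210.95 + 8365.79 + 100.43 = 185465.37
Import duty = 185465.37 × 2.5% = 4636.63
Buyer bears (A): 1045.31 + 307.69 + 210.95 + 8365.79 + 100.43 + 306.68 + 200.14 + 2116.03 = 12653.02
Landed cost (A) = invoice 175435.20 + 12653.02 + duty 4636.63 = 192724.85
Supplier B (CIF):
The CIF price already equals the CIF value: 169974.44
Import duty = 169974.44 × 2.5% = 4249.36
Buyer bears (B): 306.68 + 200.14 + 2116.03 = 2622.85
Landed cost (B) = invoice 169974.44 + 2622.85 + duty 4249.36 = 176846.65
Difference = |192724.85 − 176846.65| = 15878.20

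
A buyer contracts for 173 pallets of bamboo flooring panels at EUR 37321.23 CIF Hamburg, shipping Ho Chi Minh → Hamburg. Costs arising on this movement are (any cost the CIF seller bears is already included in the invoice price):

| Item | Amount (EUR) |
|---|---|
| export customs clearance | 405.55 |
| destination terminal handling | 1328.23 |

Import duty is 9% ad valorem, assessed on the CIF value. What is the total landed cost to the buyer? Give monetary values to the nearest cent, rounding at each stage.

Total landed cost: EUR 42008.37

CIF: the seller pays costs through ocean freight and marine insurance to the destination port.
Already in the invoice (seller's account under CIF): export clearance — exclude.
The CIF price already equals the CIF value: 37321.23
Import duty = 37321.23 × 9% = 3358.91
Buyer bears: destination terminal 1328.23 + duty 3358.91 = 4687.14
Landed cost = invoice 37321.23 + 4687.14 = 42008.37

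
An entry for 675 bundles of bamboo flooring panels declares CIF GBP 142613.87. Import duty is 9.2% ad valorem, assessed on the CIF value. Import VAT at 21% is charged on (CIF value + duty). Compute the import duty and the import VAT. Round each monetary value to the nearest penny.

Import duty = 142613.87 × 9.2% = 13120.48
VAT base = CIF + duty = 142613.87 + 13120.48 = 155734.35
Import VAT = 155734.35 × 21% = 32704.21

Import duty: GBP 13120.48; import VAT: GBP 32704.21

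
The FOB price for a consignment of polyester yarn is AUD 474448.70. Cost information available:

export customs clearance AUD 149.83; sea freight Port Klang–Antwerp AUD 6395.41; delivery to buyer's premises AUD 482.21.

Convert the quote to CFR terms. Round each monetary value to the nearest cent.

Not relevant to the conversion: export clearance — on the seller under both FOB and CFR; already in the FOB price and stays in the CFR price. delivery — on the buyer under both terms; not part of either seller's price.
From FOB to CFR, the seller additionally bears: freight.
CFR price = 474448.70 + 6395.41 = 480844.11

CFR price: AUD 480844.11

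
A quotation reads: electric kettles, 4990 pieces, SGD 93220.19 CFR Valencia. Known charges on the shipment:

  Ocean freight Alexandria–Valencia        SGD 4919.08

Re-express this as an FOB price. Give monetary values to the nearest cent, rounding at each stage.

From CFR to FOB, the seller no longer bears: freight.
FOB price = 93220.19 − 4919.08 = 88301.11

FOB price: SGD 88301.11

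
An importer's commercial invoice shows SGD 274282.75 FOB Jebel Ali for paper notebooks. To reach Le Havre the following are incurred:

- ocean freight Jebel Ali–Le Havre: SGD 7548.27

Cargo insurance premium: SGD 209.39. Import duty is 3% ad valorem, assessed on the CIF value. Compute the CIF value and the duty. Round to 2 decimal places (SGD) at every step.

CIF = FOB price + freight + insurance
CIF = 274282.75 + 7548.27 + 209.39 = 282040.41
Import duty = 282040.41 × 3% = 8461.21

CIF value: SGD 282040.41; import duty: SGD 8461.21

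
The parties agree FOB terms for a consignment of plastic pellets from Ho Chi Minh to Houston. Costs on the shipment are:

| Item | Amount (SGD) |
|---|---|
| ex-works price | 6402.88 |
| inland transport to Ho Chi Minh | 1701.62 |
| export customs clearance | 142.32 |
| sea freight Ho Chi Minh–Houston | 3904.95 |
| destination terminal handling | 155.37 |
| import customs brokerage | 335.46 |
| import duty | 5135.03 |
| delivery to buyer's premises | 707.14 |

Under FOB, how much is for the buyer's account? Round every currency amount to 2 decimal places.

FOB: the seller bears costs until goods are on board at the origin port; the buyer bears freight, insurance and all costs thereafter.
Seller's account: goods 6402.88 + inland to port 1701.62 + export clearance 142.32 = 8246.82
Buyer's account: freight 3904.95 + destination terminal 155.37 + brokerage 335.46 + duty 5135.03 + delivery 707.14 = 10237.95

Buyer's account: SGD 10237.95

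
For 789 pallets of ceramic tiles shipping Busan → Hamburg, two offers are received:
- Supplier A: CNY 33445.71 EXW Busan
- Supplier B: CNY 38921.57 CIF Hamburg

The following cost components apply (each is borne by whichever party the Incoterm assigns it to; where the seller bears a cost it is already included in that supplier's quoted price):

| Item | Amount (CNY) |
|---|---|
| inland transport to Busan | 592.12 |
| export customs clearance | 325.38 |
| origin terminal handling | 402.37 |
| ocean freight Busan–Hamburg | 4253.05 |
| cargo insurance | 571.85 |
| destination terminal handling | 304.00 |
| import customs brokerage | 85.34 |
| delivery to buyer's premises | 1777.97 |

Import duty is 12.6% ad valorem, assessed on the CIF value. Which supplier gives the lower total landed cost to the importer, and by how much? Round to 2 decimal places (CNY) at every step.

Supplier B is cheaper by CNY 753.19

Supplier A (EXW):
CIF value = EXW price + inland to port + export clearance + origin terminal + freight + insurance = 33445.71 + 592.12 + 325.38 + 402.37 + 4253.05 + 571.85 = 39590.48
Import duty = 39590.48 × 12.6% = 4988.40
Buyer bears (A): 592.12 + 325.38 + 402.37 + 4253.05 + 571.85 + 304.00 + 85.34 + 1777.97 = 8312.08
Landed cost (A) = invoice 33445.71 + 8312.08 + duty 4988.40 = 46746.19
Supplier B (CIF):
The CIF price already equals the CIF value: 38921.57
Import duty = 38921.57 × 12.6% = 4904.12
Buyer bears (B): 304.00 + 85.34 + 1777.97 = 2167.31
Landed cost (B) = invoice 38921.57 + 2167.31 + duty 4904.12 = 45993.00
Difference = |46746.19 − 45993.00| = 753.19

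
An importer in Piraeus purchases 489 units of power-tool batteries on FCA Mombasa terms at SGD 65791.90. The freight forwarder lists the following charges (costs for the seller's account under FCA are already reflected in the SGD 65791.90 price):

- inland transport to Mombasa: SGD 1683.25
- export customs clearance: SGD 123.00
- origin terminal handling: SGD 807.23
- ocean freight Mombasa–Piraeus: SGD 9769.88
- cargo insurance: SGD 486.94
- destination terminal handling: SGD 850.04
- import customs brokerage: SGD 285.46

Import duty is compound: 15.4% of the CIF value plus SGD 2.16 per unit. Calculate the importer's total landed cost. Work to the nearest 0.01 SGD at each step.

FCA: the seller delivers export-cleared goods to the carrier; the buyer bears costs from that point.
Already in the invoice (seller's account under FCA): inland to port, export clearance — exclude.
CIF value = FCA price + origin terminal + freight + insurance = 65791.90 + 807.23 + 9769.88 + 486.94 = 76855.95
Ad valorem component: 76855.95 × 15.4% = 11835.82
Specific component: 489 × 2.16 = 1056.24
Import duty = 11835.82 + 1056.24 = 12892.06
Buyer bears: origin terminal 807.23 + freight 9769.88 + insurance 486.94 + destination terminal 850.04 + brokerage 285.46 + duty 12892.06 = 25091.61
Landed cost = invoice 65791.90 + 25091.61 = 90883.51

Total landed cost: SGD 90883.51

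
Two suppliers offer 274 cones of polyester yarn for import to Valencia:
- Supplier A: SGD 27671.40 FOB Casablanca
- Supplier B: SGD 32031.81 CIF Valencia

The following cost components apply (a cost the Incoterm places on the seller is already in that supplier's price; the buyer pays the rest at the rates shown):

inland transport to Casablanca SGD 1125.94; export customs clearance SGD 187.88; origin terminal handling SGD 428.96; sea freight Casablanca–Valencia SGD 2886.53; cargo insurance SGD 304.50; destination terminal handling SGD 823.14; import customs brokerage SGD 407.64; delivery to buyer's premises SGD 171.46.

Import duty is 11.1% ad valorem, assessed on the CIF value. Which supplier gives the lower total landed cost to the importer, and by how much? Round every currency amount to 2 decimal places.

Supplier A is cheaper by SGD 1299.18

Supplier A (FOB):
CIF value = FOB price + freight + insurance = 27671.40 + 2886.53 + 304.50 = 30862.43
Import duty = 30862.43 × 11.1% = 3425.73
Buyer bears (A): 2886.53 + 304.50 + 823.14 + 407.64 + 171.46 = 4593.27
Landed cost (A) = invoice 27671.40 + 4593.27 + duty 3425.73 = 35690.40
Supplier B (CIF):
The CIF price already equals the CIF value: 32031.81
Import duty = 32031.81 × 11.1% = 3555.53
Buyer bears (B): 823.14 + 407.64 + 171.46 = 1402.24
Landed cost (B) = invoice 32031.81 + 1402.24 + duty 3555.53 = 36989.58
Difference = |35690.40 − 36989.58| = 1299.18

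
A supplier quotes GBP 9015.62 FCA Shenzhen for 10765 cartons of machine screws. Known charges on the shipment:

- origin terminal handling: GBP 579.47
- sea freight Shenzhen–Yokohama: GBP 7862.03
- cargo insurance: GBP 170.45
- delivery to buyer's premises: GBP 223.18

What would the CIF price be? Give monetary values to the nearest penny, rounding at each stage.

CIF price: GBP 17627.57

Not relevant to the conversion: delivery — on the buyer under both terms; not part of either seller's price.
From FCA to CIF, the seller additionally bears: origin terminal, freight, insurance.
CIF price = 9015.62 + 579.47 + 7862.03 + 170.45 = 17627.57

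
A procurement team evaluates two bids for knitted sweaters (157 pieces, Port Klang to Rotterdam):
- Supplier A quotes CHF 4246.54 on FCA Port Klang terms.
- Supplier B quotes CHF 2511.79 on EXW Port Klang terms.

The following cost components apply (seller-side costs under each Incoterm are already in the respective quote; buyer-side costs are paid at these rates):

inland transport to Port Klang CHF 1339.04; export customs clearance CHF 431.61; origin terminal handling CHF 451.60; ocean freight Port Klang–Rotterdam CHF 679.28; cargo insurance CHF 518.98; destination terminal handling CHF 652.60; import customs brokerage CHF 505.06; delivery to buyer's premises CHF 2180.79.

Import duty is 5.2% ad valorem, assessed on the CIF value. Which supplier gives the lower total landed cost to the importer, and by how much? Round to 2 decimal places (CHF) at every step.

Supplier A (FCA):
CIF value = FCA price + origin terminal + freight + insurance = 4246.54 + 451.60 + 679.28 + 518.98 = 5896.40
Import duty = 5896.40 × 5.2% = 306.61
Buyer bears (A): 451.60 + 679.28 + 518.98 + 652.60 + 505.06 + 2180.79 = 4988.31
Landed cost (A) = invoice 4246.54 + 4988.31 + duty 306.61 = 9541.46
Supplier B (EXW):
CIF value = EXW price + inland to port + export clearance + origin terminal + freight + insurance = 2511.79 + 1339.04 + 431.61 + 451.60 + 679.28 + 518.98 = 5932.30
Import duty = 5932.30 × 5.2% = 308.48
Buyer bears (B): 1339.04 + 431.61 + 451.60 + 679.28 + 518.98 + 652.60 + 505.06 + 2180.79 = 6758.96
Landed cost (B) = invoice 2511.79 + 6758.96 + duty 308.48 = 9579.23
Difference = |9541.46 − 9579.23| = 37.77

Supplier A is cheaper by CHF 37.77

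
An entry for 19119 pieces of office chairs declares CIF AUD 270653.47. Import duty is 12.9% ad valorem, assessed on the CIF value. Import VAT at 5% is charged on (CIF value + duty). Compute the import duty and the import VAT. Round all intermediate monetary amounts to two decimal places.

Import duty = 270653.47 × 12.9% = 34914.30
VAT base = CIF + duty = 270653.47 + 34914.30 = 305567.77
Import VAT = 305567.77 × 5% = 15278.39

Import duty: AUD 34914.30; import VAT: AUD 15278.39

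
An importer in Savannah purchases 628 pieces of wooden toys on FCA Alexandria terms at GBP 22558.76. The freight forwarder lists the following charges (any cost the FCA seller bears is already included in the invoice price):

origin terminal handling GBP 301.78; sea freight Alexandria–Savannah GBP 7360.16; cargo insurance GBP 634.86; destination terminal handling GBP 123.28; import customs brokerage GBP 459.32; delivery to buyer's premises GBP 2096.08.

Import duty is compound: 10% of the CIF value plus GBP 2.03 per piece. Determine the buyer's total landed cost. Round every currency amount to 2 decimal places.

Total landed cost: GBP 37894.64

FCA: the seller delivers export-cleared goods to the carrier; the buyer bears costs from that point.
CIF value = FCA price + origin terminal + freight + insurance = 22558.76 + 301.78 + 7360.16 + 634.86 = 30855.56
Ad valorem component: 30855.56 × 10% = 3085.56
Specific component: 628 × 2.03 = 1274.84
Import duty = 3085.56 + 1274.84 = 4360.40
Buyer bears: origin terminal 301.78 + freight 7360.16 + insurance 634.86 + destination terminal 123.28 + brokerage 459.32 + delivery 2096.08 + duty 4360.40 = 15335.88
Landed cost = invoice 22558.76 + 15335.88 = 37894.64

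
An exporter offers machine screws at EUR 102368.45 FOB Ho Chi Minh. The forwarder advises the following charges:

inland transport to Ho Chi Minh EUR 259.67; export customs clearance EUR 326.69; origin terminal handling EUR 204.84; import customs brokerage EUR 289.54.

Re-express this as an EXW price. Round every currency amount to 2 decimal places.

Not relevant to the conversion: brokerage — on the buyer under both terms; not part of either seller's price.
From FOB to EXW, the seller no longer bears: inland to port, export clearance, origin terminal.
EXW price = 102368.45 − 259.67 − 326.69 − 204.84 = 101577.25

EXW price: EUR 101577.25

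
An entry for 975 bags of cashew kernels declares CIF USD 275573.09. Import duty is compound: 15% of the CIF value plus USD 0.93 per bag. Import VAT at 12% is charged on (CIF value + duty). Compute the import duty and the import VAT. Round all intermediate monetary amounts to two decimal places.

Import duty: USD 42242.71; import VAT: USD 38137.90

Ad valorem component: 275573.09 × 15% = 41335.96
Specific component: 975 × 0.93 = 906.75
Import duty = 41335.96 + 906.75 = 42242.71
VAT base = CIF + duty = 275573.09 + 42242.71 = 317815.80
Import VAT = 317815.80 × 12% = 38137.90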